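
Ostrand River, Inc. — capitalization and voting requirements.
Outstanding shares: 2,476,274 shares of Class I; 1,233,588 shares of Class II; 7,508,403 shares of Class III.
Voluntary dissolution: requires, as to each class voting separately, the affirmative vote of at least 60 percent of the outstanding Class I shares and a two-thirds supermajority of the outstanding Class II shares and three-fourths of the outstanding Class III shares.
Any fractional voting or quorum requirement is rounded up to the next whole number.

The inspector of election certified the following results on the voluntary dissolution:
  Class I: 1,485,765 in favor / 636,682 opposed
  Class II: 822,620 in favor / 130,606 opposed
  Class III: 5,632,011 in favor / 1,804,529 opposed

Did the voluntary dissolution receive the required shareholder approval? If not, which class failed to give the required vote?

Class I: 3/5 of 2476274 = 1485764.40, rounded up to 1485765; 1,485,765 required, 1,485,765 in favor — approved.
Class II: 2/3 of 1233588 = 822392; 822,392 required, 822,620 in favor — approved.
Class III: 3/4 of 7508403 = 5631302.25, rounded up to 5631303; 5,631,303 required, 5,632,011 in favor — approved.

Approved — every class gave the required vote.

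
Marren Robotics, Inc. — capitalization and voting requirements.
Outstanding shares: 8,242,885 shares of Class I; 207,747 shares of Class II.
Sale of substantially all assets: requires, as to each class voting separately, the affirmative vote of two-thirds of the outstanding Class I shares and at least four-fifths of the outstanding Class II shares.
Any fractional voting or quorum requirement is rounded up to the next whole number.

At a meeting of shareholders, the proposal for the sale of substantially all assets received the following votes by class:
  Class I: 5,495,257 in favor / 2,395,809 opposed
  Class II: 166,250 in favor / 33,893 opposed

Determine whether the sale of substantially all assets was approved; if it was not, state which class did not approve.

Approved — every class gave the required vote.

Class I: 2/3 of 8242885 = 5495256.67, rounded up to 5495257; 5,495,257 required, 5,495,257 in favor — approved.
Class II: 4/5 of 207747 = 166197.60, rounded up to 166198; 166,198 required, 166,250 in favor — approved.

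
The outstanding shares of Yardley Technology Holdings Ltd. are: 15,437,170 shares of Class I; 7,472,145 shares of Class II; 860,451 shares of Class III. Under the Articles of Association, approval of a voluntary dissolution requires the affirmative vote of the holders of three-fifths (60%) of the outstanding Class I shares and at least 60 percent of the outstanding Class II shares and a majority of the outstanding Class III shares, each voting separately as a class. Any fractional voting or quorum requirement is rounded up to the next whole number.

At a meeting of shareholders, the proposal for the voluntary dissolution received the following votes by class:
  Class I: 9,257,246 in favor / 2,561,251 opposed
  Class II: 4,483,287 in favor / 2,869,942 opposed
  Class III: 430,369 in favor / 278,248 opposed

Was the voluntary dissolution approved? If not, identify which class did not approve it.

Not approved — the Class I shares did not give the required vote.

Class I: 3/5 of 15437170 = 9262302; 9,262,302 required, 9,257,246 in favor — not approved.
Class II: 3/5 of 7472145 = 4483287; 4,483,287 required, 4,483,287 in favor — approved.
Class III: a majority of 860451 is 430226; 430,226 required, 430,369 in favor — approved.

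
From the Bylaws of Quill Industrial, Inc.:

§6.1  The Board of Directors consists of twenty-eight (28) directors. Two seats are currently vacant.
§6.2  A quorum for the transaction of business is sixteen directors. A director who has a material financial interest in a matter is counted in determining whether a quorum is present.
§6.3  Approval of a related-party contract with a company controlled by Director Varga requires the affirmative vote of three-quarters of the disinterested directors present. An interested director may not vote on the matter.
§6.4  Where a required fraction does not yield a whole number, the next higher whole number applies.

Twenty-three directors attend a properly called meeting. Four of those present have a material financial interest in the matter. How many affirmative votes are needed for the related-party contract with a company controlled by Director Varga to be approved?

The related-party contract with a company controlled by Director Varga requires three-fourths of the disinterested directors present (23 − 4 = 19).
3/4 of 19 = 14.25, rounded up to 15.

15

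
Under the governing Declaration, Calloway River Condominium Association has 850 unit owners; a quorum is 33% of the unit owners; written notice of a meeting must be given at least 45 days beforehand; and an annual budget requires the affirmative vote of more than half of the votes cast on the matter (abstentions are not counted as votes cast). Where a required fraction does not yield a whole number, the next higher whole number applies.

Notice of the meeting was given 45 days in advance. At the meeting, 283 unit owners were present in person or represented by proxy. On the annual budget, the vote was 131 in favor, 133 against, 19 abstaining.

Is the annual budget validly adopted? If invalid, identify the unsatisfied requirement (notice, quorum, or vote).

Notice: 45 days given; 45 required. Satisfied.
Quorum: 33% of 850 = 280.50, rounded up to 281; 283 present. Satisfied.
Vote: requires a majority of the votes cast (283 − 19 abstaining = 264); a majority of 264 is 133, so 133 needed; 131 in favor. Not satisfied.

Invalid — vote requirement not satisfied.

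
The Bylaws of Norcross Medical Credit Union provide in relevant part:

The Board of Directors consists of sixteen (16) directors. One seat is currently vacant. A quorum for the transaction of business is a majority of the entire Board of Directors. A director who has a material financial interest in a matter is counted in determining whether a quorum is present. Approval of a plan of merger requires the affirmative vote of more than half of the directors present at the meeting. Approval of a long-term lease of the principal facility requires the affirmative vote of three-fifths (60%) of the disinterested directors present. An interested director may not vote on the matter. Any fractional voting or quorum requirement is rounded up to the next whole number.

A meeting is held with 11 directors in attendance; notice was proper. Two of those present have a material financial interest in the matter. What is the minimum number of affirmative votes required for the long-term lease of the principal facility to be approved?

6

The long-term lease of the principal facility requires three-fifths of the disinterested directors present (11 − 2 = 9).
3/5 of 9 = 5.40, rounded up to 6.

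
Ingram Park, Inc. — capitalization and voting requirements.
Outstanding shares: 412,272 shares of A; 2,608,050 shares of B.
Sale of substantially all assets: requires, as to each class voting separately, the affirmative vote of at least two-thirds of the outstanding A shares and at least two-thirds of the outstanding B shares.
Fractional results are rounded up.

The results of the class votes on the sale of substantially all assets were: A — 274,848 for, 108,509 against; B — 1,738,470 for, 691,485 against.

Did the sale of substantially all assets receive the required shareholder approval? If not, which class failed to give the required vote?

Not approved — the B shares did not give the required vote.

A: 2/3 of 412272 = 274848; 274,848 required, 274,848 in favor — approved.
B: 2/3 of 2608050 = 1738700; 1,738,700 required, 1,738,470 in favor — not approved.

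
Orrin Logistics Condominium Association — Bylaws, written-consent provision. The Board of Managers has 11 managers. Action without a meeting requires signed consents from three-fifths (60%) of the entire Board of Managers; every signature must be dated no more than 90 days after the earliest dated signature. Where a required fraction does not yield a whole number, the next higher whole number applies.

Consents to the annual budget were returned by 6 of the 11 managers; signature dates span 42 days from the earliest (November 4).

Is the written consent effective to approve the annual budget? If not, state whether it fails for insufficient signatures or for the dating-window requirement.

Not effective — insufficient signatures.

Signatures required: three-fifths (60%) of 11 — 3/5 of 11 = 6.60, rounded up to 7, so 7 needed; 6 signed. Insufficient.
Dating window: the latest signature is 42 days after the earliest; the limit is 90 days. Within the window.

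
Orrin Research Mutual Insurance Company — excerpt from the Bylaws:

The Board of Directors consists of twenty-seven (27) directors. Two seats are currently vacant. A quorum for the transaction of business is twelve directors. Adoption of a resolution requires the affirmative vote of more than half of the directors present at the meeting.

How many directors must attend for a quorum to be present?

The quorum is fixed at 12.

12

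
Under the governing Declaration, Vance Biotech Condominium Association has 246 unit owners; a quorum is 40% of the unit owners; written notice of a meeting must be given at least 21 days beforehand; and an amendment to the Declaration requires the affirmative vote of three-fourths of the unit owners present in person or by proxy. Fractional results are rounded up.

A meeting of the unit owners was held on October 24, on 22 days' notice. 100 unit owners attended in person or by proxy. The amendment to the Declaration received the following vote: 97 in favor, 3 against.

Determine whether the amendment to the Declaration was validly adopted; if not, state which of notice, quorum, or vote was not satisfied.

Valid — all requirements satisfied.

Notice: 22 days given; 21 required. Satisfied.
Quorum: 40% of 246 = 98.40, rounded up to 99; 100 present. Satisfied.
Vote: requires three-fourths of those present (100); 3/4 of 100 = 75, so 75 needed; 97 in favor. Satisfied.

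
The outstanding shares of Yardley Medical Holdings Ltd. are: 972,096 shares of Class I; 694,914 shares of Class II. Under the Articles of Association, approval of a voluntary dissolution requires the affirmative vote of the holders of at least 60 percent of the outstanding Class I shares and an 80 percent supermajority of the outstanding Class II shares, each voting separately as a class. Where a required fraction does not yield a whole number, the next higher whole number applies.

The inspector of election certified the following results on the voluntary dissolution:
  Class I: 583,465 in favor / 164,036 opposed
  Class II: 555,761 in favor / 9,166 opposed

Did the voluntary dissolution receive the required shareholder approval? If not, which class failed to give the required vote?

Class I: 3/5 of 972096 = 583257.60, rounded up to 583258; 583,258 required, 583,465 in favor — approved.
Class II: 4/5 of 694914 = 555931.20, rounded up to 555932; 555,932 required, 555,761 in favor — not approved.

Not approved — the Class II shares did not give the required vote.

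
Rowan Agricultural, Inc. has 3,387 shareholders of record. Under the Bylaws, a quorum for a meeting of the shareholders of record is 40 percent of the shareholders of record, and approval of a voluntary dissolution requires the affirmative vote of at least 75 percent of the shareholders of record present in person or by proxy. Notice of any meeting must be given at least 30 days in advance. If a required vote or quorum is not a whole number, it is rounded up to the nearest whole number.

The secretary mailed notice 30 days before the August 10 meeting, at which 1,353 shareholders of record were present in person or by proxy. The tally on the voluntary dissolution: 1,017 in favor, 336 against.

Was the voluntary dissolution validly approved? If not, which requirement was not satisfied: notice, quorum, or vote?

Notice: 30 days given; 30 required. Satisfied.
Quorum: 40% of 3,387 = 1,354.80, rounded up to 1,355; 1,353 present. Not satisfied.
Vote: requires three-fourths of those present (1,353); 3/4 of 1353 = 1014.75, rounded up to 1015, so 1,015 needed; 1,017 in favor. Satisfied.

Invalid — quorum requirement not satisfied.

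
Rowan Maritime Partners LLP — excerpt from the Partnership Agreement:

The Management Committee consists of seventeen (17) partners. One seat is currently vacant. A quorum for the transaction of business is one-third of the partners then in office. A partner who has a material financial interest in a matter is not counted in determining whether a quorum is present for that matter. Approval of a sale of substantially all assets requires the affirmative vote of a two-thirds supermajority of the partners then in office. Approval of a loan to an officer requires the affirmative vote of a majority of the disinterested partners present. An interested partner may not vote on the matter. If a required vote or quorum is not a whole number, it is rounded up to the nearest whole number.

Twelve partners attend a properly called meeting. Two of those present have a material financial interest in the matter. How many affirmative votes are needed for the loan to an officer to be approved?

The loan to an officer requires a majority of the disinterested partners present (12 − 2 = 10).
A majority of 10 is 6.

6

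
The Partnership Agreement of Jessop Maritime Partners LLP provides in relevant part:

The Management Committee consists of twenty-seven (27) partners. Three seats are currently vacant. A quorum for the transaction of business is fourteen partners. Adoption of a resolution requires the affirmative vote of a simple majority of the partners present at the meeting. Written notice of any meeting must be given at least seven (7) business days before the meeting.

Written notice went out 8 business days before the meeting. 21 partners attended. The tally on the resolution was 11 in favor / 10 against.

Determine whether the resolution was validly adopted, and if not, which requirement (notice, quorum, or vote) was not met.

Valid — all requirements satisfied.

Notice: 8 business days given; 7 required (8 ≥ 7). Satisfied.
Quorum: 21 present; quorum is 14. Satisfied.
Vote: the resolution requires a majority of the partners present (21). A majority of 21 is 11, so 11 affirmative votes are needed; 11 voted in favor. Satisfied.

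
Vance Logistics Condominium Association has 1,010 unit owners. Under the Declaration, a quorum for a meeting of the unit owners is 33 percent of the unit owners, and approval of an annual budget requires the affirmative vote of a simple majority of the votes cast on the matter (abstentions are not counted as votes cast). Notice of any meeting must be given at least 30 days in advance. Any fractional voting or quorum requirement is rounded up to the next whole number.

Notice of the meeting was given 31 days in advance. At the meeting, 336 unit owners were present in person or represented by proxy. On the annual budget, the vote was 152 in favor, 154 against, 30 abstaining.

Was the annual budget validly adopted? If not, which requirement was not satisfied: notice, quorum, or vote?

Invalid — vote requirement not satisfied.

Notice: 31 days given; 30 required. Satisfied.
Quorum: 33% of 1,010 = 333.30, rounded up to 334; 336 present. Satisfied.
Vote: requires a majority of the votes cast (336 − 30 abstaining = 306); a majority of 306 is 154, so 154 needed; 152 in favor. Not satisfied.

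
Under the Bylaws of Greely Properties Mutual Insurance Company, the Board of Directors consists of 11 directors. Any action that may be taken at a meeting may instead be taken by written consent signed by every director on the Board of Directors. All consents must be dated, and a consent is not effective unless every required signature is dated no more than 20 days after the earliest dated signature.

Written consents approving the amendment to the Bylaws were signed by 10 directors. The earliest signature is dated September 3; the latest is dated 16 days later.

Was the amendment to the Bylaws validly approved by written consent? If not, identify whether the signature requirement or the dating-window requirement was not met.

Signatures required: every one of 11 — unanimous means all 11, so 11 needed; 10 signed. Insufficient.
Dating window: the latest signature is 16 days after the earliest; the limit is 20 days. Within the window.

Not effective — insufficient signatures.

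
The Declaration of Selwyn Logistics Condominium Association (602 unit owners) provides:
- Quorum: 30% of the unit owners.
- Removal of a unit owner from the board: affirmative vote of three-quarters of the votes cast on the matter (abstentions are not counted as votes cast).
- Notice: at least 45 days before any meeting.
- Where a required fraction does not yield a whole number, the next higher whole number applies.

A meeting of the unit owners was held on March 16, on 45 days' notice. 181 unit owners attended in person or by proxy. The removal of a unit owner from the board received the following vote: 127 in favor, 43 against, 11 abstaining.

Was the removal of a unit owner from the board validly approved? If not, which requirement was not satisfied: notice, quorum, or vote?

Invalid — vote requirement not satisfied.

Notice: 45 days given; 45 required. Satisfied.
Quorum: 30% of 602 = 180.60, rounded up to 181; 181 present. Satisfied.
Vote: requires three-fourths of the votes cast (181 − 11 abstaining = 170); 3/4 of 170 = 127.50, rounded up to 128, so 128 needed; 127 in favor. Not satisfied.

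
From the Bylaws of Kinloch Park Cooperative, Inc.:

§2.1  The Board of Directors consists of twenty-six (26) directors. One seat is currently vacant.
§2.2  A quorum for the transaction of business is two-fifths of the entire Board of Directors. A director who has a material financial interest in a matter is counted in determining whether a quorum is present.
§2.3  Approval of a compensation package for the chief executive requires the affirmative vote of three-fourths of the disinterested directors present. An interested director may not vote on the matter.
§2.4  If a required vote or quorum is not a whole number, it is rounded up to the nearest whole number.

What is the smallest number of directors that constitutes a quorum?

2/5 of 26 = 10.40, rounded up to 11.

11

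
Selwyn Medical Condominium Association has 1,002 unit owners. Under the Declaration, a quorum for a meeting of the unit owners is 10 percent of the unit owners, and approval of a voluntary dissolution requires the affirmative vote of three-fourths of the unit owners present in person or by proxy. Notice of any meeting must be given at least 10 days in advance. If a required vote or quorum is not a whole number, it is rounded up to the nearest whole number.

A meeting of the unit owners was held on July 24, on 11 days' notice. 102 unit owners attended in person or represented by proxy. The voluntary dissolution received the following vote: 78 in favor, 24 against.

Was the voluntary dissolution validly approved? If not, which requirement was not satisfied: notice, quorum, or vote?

Valid — all requirements satisfied.

Notice: 11 days given; 10 required. Satisfied.
Quorum: 10% of 1,002 = 100.20, rounded up to 101; 102 present. Satisfied.
Vote: requires three-fourths of those present (102); 3/4 of 102 = 76.50, rounded up to 77, so 77 needed; 78 in favor. Satisfied.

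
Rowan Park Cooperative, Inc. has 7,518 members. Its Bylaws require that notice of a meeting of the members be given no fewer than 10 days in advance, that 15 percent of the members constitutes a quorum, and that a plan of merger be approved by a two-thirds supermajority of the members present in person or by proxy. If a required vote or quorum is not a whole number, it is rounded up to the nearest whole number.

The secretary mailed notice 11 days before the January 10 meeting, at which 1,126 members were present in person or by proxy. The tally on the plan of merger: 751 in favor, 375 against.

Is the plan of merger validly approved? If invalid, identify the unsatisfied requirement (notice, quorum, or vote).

Invalid — quorum requirement not satisfied.

Notice: 11 days given; 10 required. Satisfied.
Quorum: 15% of 7,518 = 1,127.70, rounded up to 1,128; 1,126 present. Not satisfied.
Vote: requires two-thirds of those present (1,126); 2/3 of 1126 = 750.67, rounded up to 751, so 751 needed; 751 in favor. Satisfied.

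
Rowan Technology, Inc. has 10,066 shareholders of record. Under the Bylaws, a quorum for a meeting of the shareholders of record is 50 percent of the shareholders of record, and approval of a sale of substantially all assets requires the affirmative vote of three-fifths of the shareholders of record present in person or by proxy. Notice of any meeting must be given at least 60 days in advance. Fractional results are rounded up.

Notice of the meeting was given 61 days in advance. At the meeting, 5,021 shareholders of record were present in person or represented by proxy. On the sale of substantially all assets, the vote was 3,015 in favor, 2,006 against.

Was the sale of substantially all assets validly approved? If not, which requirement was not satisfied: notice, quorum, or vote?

Notice: 61 days given; 60 required. Satisfied.
Quorum: 50% of 10,066 = 5,033; 5,021 present. Not satisfied.
Vote: requires three-fifths of those present (5,021); 3/5 of 5021 = 3012.60, rounded up to 3013, so 3,013 needed; 3,015 in favor. Satisfied.

Invalid — quorum requirement not satisfied.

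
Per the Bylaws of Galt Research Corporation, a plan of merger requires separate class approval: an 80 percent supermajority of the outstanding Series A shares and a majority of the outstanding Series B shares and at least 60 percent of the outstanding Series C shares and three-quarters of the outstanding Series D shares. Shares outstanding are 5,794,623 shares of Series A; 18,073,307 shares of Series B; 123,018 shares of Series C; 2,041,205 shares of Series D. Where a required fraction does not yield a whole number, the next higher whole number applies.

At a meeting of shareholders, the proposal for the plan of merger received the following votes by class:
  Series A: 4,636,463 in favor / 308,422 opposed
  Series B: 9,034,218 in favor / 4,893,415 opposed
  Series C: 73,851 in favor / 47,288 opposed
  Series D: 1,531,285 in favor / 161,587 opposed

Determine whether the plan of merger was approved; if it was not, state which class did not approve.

Not approved — the Series B shares did not give the required vote.

Series A: 4/5 of 5794623 = 4635698.40, rounded up to 4635699; 4,635,699 required, 4,636,463 in favor — approved.
Series B: a majority of 18073307 is 9036654; 9,036,654 required, 9,034,218 in favor — not approved.
Series C: 3/5 of 123018 = 73810.80, rounded up to 73811; 73,811 required, 73,851 in favor — approved.
Series D: 3/4 of 2041205 = 1530903.75, rounded up to 1530904; 1,530,904 required, 1,531,285 in favor — approved.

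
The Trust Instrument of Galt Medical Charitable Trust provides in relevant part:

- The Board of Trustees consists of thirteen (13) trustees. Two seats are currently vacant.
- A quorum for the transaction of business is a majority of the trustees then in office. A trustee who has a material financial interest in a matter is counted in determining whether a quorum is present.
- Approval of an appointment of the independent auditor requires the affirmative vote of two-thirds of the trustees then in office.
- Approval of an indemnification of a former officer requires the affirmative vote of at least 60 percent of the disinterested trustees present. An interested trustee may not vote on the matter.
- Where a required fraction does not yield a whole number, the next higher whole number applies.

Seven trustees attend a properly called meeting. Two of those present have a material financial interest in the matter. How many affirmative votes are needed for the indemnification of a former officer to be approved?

The indemnification of a former officer requires three-fifths of the disinterested trustees present (7 − 2 = 5).
3/5 of 5 = 3.

3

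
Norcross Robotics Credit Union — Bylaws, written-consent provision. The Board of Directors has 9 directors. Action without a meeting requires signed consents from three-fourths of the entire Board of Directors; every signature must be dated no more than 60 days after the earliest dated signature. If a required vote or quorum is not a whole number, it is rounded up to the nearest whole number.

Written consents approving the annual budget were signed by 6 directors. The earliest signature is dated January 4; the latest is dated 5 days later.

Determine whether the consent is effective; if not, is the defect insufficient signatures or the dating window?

Not effective — insufficient signatures.

Signatures required: three-fourths of 9 — 3/4 of 9 = 6.75, rounded up to 7, so 7 needed; 6 signed. Insufficient.
Dating window: the latest signature is 5 days after the earliest; the limit is 60 days. Within the window.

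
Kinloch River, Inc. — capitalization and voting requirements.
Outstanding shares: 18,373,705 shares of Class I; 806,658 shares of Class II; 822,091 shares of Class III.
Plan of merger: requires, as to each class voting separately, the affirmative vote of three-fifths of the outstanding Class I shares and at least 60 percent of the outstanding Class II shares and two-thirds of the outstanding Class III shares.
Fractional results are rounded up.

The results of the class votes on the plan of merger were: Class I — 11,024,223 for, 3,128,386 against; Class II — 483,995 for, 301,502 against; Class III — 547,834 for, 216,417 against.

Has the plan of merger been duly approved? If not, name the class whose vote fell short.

Not approved — the Class III shares did not give the required vote.

Class I: 3/5 of 18373705 = 11024223; 11,024,223 required, 11,024,223 in favor — approved.
Class II: 3/5 of 806658 = 483994.80, rounded up to 483995; 483,995 required, 483,995 in favor — approved.
Class III: 2/3 of 822091 = 548060.67, rounded up to 548061; 548,061 required, 547,834 in favor — not approved.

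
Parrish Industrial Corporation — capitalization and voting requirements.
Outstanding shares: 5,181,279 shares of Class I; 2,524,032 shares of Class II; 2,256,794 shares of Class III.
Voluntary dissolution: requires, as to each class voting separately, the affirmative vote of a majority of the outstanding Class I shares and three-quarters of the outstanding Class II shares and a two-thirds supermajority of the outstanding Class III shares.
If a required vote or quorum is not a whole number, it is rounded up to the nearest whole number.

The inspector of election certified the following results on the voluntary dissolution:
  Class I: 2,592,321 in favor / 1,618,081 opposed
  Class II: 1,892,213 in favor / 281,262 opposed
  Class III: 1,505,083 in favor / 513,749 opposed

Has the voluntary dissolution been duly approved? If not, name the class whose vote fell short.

Not approved — the Class II shares did not give the required vote.

Class I: a majority of 5181279 is 2590640; 2,590,640 required, 2,592,321 in favor — approved.
Class II: 3/4 of 2524032 = 1893024; 1,893,024 required, 1,892,213 in favor — not approved.
Class III: 2/3 of 2256794 = 1504529.33, rounded up to 1504530; 1,504,530 required, 1,505,083 in favor — approved.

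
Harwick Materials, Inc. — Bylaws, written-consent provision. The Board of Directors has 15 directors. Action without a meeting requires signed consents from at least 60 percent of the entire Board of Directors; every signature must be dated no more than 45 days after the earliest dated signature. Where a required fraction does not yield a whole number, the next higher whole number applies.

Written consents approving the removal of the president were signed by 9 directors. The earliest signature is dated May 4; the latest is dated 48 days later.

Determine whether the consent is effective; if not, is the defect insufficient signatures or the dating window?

Not effective — dating-window requirement not satisfied.

Signatures required: at least 60 percent of 15 — 3/5 of 15 = 9, so 9 needed; 9 signed. Sufficient.
Dating window: the latest signature is 48 days after the earliest; the limit is 45 days. Outside the window.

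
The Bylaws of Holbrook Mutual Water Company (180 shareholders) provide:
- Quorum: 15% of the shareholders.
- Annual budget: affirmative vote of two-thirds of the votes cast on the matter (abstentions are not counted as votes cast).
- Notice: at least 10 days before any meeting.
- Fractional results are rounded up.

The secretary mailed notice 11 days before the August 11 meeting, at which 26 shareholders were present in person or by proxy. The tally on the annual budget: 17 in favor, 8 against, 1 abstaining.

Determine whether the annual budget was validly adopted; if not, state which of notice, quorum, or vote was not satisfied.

Notice: 11 days given; 10 required. Satisfied.
Quorum: 15% of 180 = 27; 26 present. Not satisfied.
Vote: requires two-thirds of the votes cast (26 − 1 abstaining = 25); 2/3 of 25 = 16.67, rounded up to 17, so 17 needed; 17 in favor. Satisfied.

Invalid — quorum requirement not satisfied.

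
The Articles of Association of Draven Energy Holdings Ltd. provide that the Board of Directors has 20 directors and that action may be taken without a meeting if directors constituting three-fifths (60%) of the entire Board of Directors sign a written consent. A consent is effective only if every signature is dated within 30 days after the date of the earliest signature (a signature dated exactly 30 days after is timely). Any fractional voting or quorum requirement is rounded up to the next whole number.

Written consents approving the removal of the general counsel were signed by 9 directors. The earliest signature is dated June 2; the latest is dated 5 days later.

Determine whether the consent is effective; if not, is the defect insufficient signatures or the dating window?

Not effective — insufficient signatures.

Signatures required: three-fifths (60%) of 20 — 3/5 of 20 = 12, so 12 needed; 9 signed. Insufficient.
Dating window: the latest signature is 5 days after the earliest; the limit is 30 days. Within the window.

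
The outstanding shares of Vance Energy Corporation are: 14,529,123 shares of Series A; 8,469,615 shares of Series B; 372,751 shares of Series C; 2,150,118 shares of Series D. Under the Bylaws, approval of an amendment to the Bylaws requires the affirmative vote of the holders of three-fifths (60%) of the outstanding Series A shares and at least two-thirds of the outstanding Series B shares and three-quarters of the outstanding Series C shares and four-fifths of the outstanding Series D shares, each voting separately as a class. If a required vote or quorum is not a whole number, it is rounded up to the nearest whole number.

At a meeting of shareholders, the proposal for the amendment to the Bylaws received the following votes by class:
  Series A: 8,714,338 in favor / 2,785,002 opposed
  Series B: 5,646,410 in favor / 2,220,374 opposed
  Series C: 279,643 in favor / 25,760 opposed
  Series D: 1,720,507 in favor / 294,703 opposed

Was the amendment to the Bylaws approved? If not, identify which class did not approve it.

Not approved — the Series A shares did not give the required vote.

Series A: 3/5 of 14529123 = 8717473.80, rounded up to 8717474; 8,717,474 required, 8,714,338 in favor — not approved.
Series B: 2/3 of 8469615 = 5646410; 5,646,410 required, 5,646,410 in favor — approved.
Series C: 3/4 of 372751 = 279563.25, rounded up to 279564; 279,564 required, 279,643 in favor — approved.
Series D: 4/5 of 2150118 = 1720094.40, rounded up to 1720095; 1,720,095 required, 1,720,507 in favor — approved.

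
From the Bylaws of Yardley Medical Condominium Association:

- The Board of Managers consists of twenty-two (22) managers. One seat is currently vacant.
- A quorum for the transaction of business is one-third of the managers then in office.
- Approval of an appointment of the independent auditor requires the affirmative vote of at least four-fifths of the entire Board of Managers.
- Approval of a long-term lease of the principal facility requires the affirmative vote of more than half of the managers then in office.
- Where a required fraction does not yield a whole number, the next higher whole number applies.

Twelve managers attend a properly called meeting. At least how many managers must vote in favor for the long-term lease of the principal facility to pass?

11

The long-term lease of the principal facility requires a majority of the managers then in office (21).
A majority of 21 is 11.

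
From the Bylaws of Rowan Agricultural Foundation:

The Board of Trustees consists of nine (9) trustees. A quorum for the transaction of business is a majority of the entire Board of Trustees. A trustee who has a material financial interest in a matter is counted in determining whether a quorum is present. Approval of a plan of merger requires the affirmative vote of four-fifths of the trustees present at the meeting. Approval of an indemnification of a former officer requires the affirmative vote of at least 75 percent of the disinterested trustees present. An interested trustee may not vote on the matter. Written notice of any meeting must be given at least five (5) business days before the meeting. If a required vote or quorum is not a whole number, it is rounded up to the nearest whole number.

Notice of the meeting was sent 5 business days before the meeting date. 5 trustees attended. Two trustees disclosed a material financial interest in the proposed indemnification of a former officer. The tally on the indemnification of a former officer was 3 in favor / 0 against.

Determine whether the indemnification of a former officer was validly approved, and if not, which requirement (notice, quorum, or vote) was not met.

Valid — all requirements satisfied.

Notice: 5 business days given; 5 required (5 ≥ 5). Satisfied.
Quorum: 5 present (interested trustees count toward quorum); quorum is 5. Satisfied.
Vote: the indemnification of a former officer requires three-fourths of the disinterested trustees present (5 − 2 = 3). 3/4 of 3 = 2.25, rounded up to 3, so 3 affirmative votes are needed; 3 voted in favor. Satisfied.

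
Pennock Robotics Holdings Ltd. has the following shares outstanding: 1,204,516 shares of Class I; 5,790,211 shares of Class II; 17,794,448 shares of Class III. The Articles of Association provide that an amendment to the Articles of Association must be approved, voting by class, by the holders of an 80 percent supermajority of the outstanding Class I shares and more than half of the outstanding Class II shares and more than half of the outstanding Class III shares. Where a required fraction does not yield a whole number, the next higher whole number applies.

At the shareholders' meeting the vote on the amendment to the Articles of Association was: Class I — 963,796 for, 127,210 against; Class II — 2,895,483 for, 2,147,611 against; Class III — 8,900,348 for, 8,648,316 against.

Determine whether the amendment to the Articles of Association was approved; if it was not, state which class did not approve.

Class I: 4/5 of 1204516 = 963612.80, rounded up to 963613; 963,613 required, 963,796 in favor — approved.
Class II: a majority of 5790211 is 2895106; 2,895,106 required, 2,895,483 in favor — approved.
Class III: a majority of 17794448 is 8897225; 8,897,225 required, 8,900,348 in favor — approved.

Approved — every class gave the required vote.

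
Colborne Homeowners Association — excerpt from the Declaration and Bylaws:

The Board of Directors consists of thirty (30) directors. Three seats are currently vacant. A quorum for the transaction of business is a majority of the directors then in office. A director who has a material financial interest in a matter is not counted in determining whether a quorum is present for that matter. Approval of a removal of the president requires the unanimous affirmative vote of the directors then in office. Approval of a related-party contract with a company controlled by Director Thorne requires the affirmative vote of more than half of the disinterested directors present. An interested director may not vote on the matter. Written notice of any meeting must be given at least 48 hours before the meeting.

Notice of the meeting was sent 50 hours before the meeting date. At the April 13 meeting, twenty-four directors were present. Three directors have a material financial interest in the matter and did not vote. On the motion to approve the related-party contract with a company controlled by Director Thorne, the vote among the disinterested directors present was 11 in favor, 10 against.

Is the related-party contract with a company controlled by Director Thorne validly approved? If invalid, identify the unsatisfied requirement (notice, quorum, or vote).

Notice: 50 hours given; 48 required (50 ≥ 48). Satisfied.
Quorum: 24 present, but the 3 interested directors do not count, leaving 21. Quorum is 14. Satisfied.
Vote: the related-party contract with a company controlled by Director Thorne requires a majority of the disinterested directors present (24 − 3 = 21). A majority of 21 is 11, so 11 affirmative votes are needed; 11 voted in favor. Satisfied.

Valid — all requirements satisfied.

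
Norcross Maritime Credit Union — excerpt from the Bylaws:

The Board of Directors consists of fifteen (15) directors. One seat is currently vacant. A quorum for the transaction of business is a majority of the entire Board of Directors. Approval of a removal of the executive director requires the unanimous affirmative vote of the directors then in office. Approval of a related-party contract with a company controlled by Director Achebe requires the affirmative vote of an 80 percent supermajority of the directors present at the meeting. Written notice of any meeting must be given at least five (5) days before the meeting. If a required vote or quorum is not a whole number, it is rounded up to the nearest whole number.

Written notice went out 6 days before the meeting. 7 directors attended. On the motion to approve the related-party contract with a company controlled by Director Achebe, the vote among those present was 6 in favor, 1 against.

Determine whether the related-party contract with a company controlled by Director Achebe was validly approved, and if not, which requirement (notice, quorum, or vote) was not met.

Invalid — quorum requirement not satisfied.

Notice: 6 days given; 5 required (6 ≥ 5). Satisfied.
Quorum: 7 present; quorum is 8. Not satisfied.
Vote: the related-party contract with a company controlled by Director Achebe requires four-fifths of the directors present (7). 4/5 of 7 = 5.60, rounded up to 6, so 6 affirmative votes are needed; 6 voted in favor. Satisfied. (Moot — without a quorum no business can be validly transacted.)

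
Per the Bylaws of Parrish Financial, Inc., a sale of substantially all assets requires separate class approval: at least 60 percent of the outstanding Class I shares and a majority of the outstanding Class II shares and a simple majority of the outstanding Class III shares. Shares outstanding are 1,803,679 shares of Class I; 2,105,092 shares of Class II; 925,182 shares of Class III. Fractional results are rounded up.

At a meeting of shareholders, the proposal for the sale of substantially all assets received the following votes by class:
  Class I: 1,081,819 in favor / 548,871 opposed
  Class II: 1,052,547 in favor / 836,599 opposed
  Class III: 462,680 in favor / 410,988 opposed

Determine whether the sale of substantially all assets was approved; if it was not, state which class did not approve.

Class I: 3/5 of 1803679 = 1082207.40, rounded up to 1082208; 1,082,208 required, 1,081,819 in favor — not approved.
Class II: a majority of 2105092 is 1052547; 1,052,547 required, 1,052,547 in favor — approved.
Class III: a majority of 925182 is 462592; 462,592 required, 462,680 in favor — approved.

Not approved — the Class I shares did not give the required vote.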